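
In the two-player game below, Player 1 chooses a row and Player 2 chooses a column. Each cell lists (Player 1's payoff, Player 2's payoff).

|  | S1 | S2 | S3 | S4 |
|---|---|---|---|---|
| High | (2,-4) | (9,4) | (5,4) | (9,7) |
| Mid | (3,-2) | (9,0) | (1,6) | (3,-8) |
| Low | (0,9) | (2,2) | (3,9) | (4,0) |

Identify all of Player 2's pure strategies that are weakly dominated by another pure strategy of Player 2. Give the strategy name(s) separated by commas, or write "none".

S1, S2

S1 is weakly dominated by S3 (High: 4>-4, Mid: 6>-2, Low: 9=9).
S2 is weakly dominated by S3 (High: 4=4, Mid: 6>0, Low: 9>2).
S3: no other strategy beats it everywhere (S1 at High (4>-4); S2 at Mid (6>0); S4 at Mid (6>-8)).
S4 is not dominated — it holds its own against S1 at High (7>-4); S2 at High (7>4); S3 at High (7>4).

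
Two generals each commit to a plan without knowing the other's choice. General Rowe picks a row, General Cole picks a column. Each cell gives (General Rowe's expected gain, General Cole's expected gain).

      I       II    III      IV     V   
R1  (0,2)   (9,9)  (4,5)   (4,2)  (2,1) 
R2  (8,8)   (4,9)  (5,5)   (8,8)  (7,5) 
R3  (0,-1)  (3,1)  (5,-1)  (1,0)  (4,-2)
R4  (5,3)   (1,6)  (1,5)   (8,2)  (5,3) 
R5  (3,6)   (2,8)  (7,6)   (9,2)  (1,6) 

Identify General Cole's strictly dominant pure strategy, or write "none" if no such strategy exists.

II

II vs I: R1: 9>2, R2: 9>8, R3: 1>-1, R4: 6>3, R5: 8>6.
II vs III: R1: 9>5, R2: 9>5, R3: 1>-1, R4: 6>5, R5: 8>6.
II vs IV: R1: 9>2, R2: 9>8, R3: 1>0, R4: 6>2, R5: 8>2.
II vs V: R1: 9>1, R2: 9>5, R3: 1>-2, R4: 6>3, R5: 8>6.
II strictly beats every other strategy against every opponent action, so it is strictly dominant.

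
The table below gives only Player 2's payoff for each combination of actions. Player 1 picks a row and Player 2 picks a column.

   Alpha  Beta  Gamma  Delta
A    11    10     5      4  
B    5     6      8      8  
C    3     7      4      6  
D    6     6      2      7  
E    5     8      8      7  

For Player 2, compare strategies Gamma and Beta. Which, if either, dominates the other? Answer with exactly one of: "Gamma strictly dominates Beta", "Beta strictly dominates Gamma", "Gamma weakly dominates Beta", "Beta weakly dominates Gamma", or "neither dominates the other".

Compare Gamma to Beta across each choice by Player 1: A: 5<10, B: 8>6, C: 4<7, D: 2<6, E: 8=8.
Gamma does better at B but worse at A, C, D; neither strategy dominates the other.

neither dominates the other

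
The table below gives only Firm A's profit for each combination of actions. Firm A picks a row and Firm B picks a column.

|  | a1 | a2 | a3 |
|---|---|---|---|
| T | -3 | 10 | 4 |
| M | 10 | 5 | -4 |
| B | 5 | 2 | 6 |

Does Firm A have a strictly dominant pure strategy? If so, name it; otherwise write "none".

T fails to dominate M at a1 (-3<10).
M fails to dominate T at a2 (5<10).
B fails to dominate T at a2 (2<10).
No single strategy dominates all the others.

none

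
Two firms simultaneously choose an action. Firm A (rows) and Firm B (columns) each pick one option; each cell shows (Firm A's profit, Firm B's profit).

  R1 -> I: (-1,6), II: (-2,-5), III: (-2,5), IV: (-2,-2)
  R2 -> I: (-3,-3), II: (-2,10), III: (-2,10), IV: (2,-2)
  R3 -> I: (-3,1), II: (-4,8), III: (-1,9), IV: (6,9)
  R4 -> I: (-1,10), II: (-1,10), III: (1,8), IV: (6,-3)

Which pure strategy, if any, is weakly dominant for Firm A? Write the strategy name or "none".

R4 vs R1: I: -1=-1, II: -1>-2, III: 1>-2, IV: 6>-2.
R4 vs R2: I: -1>-3, II: -1>-2, III: 1>-2, IV: 6>2.
R4 vs R3: I: -1>-3, II: -1>-4, III: 1>-1, IV: 6=6.
R4 is at least as good as every other strategy against every opponent action, so it is weakly dominant.

R4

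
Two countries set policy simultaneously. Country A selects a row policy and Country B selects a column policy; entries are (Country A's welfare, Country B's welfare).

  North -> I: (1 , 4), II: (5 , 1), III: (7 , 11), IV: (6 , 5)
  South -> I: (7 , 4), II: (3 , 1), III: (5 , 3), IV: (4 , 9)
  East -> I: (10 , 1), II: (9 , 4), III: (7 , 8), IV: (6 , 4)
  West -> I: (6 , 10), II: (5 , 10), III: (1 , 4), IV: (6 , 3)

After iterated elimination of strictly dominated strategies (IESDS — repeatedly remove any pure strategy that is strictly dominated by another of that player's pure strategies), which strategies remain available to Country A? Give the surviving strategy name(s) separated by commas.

For Country A, East strictly dominates South on the remaining columns (I: 10>7, II: 9>3, III: 7>5, IV: 6>4); eliminate South.
Country B's strategy IV is strictly dominated by III (North: 11>5, East: 8>4, West: 4>3) and is removed.
For Country A, East strictly dominates West on the remaining columns (I: 10>6, II: 9>5, III: 7>1); eliminate West.
Column I is eliminated: III beats it against every remaining row (North: 11>4, East: 8>1).
Country B's strategy II is strictly dominated by III (North: 11>1, East: 8>4) and is removed.
Among the remaining strategies, none is strictly dominated by another pure strategy of the same player, so the elimination stops.
Surviving strategies — Country A: {North, East}; Country B: {III}.

North, East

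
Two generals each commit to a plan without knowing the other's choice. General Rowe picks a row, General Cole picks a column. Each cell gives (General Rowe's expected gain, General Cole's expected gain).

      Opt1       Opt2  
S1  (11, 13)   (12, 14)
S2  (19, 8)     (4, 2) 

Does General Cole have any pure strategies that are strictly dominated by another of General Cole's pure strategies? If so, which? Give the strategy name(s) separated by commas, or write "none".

Nothing dominates Opt1: Opt2 at S2 (8>2).
Opt2 is not dominated — it holds its own against Opt1 at S1 (14>13).

none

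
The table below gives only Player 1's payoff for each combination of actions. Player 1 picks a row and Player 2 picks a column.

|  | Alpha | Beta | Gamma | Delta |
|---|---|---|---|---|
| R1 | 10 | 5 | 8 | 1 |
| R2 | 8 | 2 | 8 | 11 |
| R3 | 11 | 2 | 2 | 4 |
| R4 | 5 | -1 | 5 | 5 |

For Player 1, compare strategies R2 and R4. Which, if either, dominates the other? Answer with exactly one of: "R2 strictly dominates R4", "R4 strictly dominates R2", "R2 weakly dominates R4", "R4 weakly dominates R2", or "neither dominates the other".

Compare R2 to R4 across every action of Player 2: Alpha: 8>5, Beta: 2>-1, Gamma: 8>5, Delta: 11>5.
Every comparison favours R2, so R2 strictly dominates R4.

R2 strictly dominates R4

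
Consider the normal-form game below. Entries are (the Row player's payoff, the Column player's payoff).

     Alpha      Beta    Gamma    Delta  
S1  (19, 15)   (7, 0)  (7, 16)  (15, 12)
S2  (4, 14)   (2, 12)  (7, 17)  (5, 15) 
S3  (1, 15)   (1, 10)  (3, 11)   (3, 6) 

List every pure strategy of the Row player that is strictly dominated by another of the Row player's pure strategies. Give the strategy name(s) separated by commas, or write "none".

S1: no other strategy beats it everywhere (S2 at Alpha (19>4); S3 at Alpha (19>1)).
S2 is not dominated — it holds its own against S1 at Gamma (7=7); S3 at Alpha (4>1).
S3: dominated, since S1 does at least as well everywhere (Alpha: 19>1, Beta: 7>1, Gamma: 7>3, Delta: 15>3).

S3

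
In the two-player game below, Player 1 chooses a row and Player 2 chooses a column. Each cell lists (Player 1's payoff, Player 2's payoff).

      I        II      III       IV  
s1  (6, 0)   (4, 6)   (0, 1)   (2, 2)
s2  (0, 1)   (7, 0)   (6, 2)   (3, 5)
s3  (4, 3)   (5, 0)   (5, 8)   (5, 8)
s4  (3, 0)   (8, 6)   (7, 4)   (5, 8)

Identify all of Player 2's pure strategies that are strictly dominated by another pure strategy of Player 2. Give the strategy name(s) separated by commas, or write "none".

I

III strictly dominates I — s1: 1>0, s2: 2>1, s3: 8>3, s4: 4>0.
II is not dominated — it holds its own against I at s1 (6>0); III at s1 (6>1); IV at s1 (6>2).
III is not dominated — it holds its own against I at s1 (1>0); II at s2 (2>0); IV at s3 (8=8).
IV: no other strategy beats it everywhere (I at s1 (2>0); II at s2 (5>0); III at s1 (2>1)).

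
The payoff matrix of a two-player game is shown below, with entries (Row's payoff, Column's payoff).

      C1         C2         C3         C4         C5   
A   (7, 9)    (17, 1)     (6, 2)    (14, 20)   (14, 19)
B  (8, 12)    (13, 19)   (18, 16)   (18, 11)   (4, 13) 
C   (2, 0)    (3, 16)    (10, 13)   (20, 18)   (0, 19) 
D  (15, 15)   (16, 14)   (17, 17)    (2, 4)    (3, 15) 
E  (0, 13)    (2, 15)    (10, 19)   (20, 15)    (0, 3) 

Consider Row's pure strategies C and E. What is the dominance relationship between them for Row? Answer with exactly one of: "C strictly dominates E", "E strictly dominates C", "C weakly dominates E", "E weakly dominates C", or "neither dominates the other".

C weakly dominates E

Compare C to E across each choice by Column: C1: 2>0, C2: 3>2, C3: 10=10, C4: 20=20, C5: 0=0.
C is at least as good everywhere and strictly better somewhere (tied only at C3, C4, C5), so C weakly but not strictly dominates E.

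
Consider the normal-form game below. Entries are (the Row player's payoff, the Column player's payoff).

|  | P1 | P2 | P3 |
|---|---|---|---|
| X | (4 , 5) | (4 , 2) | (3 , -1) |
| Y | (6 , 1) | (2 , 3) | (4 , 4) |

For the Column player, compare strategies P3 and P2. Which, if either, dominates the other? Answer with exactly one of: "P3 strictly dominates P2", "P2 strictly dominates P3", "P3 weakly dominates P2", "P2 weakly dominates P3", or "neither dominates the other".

neither dominates the other

Compare P3 to P2 across every action of the Row player: X: -1<2, Y: 4>3.
P3 does better at Y but worse at X; neither strategy dominates the other.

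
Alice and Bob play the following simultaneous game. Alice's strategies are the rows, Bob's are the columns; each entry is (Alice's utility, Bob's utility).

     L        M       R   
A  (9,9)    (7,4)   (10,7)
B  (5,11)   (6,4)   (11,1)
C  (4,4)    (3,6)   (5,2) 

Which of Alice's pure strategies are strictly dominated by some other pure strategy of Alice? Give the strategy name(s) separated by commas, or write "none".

A: no other strategy beats it everywhere (B at L (9>5); C at L (9>4)).
B: no other strategy beats it everywhere (A at R (11>10); C at L (5>4)).
C is strictly dominated by A (L: 9>4, M: 7>3, R: 10>5).

C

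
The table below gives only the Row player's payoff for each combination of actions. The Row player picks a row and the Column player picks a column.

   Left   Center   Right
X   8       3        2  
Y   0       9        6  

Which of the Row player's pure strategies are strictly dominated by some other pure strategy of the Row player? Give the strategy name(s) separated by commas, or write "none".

none

Nothing dominates X: Y at Left (8>0).
Nothing dominates Y: X at Center (9>3).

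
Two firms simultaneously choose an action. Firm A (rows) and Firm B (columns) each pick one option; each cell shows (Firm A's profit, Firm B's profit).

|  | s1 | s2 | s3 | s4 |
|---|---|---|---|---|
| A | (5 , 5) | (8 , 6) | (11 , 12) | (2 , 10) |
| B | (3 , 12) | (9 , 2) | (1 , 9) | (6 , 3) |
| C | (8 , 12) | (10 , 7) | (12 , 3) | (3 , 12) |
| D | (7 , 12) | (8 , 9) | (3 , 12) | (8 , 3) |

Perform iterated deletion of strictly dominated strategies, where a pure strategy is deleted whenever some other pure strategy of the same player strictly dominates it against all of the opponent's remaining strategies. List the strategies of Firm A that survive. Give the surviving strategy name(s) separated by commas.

Firm A's strategy A is strictly dominated by C (s1: 8>5, s2: 10>8, s3: 12>11, s4: 3>2) and is removed.
Firm B's strategy s2 is strictly dominated by s1 (B: 12>2, C: 12>7, D: 12>9) and is removed.
Row B is eliminated: D beats it against every remaining column (s1: 7>3, s3: 3>1, s4: 8>6).
Among the remaining strategies, none is strictly dominated by another pure strategy of the same player, so the elimination stops.
Surviving strategies — Firm A: {C, D}; Firm B: {s1, s3, s4}.

C, D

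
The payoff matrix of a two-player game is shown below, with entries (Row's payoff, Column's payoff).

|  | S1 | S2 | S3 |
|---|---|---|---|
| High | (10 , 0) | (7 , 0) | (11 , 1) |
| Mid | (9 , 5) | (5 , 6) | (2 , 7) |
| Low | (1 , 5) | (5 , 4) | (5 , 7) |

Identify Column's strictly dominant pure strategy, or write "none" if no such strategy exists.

S3

S3 vs S1: High: 1>0, Mid: 7>5, Low: 7>5.
S3 vs S2: High: 1>0, Mid: 7>6, Low: 7>4.
S3 strictly beats every other strategy against every opponent action, so it is strictly dominant.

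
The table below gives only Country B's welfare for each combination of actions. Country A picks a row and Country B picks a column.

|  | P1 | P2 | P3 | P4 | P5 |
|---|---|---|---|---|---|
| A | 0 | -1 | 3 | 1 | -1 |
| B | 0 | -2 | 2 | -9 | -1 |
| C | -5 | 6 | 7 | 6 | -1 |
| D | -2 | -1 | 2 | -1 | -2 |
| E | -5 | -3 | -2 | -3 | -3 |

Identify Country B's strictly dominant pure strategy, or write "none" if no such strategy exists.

P3 vs P1: A: 3>0, B: 2>0, C: 7>-5, D: 2>-2, E: -2>-5.
P3 vs P2: A: 3>-1, B: 2>-2, C: 7>6, D: 2>-1, E: -2>-3.
P3 vs P4: A: 3>1, B: 2>-9, C: 7>6, D: 2>-1, E: -2>-3.
P3 vs P5: A: 3>-1, B: 2>-1, C: 7>-1, D: 2>-2, E: -2>-3.
P3 strictly beats every other strategy against every opponent action, so it is strictly dominant.

P3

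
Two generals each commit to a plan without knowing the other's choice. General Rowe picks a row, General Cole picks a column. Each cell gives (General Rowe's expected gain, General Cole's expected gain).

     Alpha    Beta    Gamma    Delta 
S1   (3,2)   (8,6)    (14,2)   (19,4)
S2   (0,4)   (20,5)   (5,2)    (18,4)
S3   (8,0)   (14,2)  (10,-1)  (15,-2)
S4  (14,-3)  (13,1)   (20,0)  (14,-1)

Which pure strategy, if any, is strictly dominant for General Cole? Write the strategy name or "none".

Beta

Beta vs Alpha: S1: 6>2, S2: 5>4, S3: 2>0, S4: 1>-3.
Beta vs Gamma: S1: 6>2, S2: 5>2, S3: 2>-1, S4: 1>0.
Beta vs Delta: S1: 6>4, S2: 5>4, S3: 2>-2, S4: 1>-1.
Beta strictly beats every other strategy against every opponent action, so it is strictly dominant.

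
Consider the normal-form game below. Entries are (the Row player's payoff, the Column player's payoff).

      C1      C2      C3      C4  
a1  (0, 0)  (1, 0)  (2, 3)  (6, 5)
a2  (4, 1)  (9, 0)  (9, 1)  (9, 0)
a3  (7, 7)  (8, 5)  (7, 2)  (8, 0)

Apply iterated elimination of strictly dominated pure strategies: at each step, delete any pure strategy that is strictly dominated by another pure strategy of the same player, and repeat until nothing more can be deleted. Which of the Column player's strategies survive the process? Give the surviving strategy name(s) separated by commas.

For the Row player, a2 strictly dominates a1 on the remaining columns (C1: 4>0, C2: 9>1, C3: 9>2, C4: 9>6); eliminate a1.
Column C2 is eliminated: C1 beats it against every remaining row (a2: 1>0, a3: 7>5).
For the Column player, C1 strictly dominates C4 on the remaining rows (a2: 1>0, a3: 7>0); eliminate C4.
Among the remaining strategies, none is strictly dominated by another pure strategy of the same player, so the elimination stops.
Surviving strategies — the Row player: {a2, a3}; the Column player: {C1, C3}.

C1, C3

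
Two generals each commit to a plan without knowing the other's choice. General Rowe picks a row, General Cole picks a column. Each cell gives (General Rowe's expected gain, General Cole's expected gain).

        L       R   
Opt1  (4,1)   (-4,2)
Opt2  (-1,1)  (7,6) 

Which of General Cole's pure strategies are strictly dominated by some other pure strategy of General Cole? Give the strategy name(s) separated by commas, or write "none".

L: dominated, since R does at least as well everywhere (Opt1: 2>1, Opt2: 6>1).
R: no other strategy beats it everywhere (L at Opt1 (2>1)).

L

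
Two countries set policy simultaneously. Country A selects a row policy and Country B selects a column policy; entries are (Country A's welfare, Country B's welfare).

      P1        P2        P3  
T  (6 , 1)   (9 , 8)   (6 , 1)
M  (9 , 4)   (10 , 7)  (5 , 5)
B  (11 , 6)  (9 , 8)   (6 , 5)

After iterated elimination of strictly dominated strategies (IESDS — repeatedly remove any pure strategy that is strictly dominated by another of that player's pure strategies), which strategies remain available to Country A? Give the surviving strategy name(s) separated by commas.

Country B's strategy P1 is strictly dominated by P2 (T: 8>1, M: 7>4, B: 8>6) and is removed.
For Country B, P2 strictly dominates P3 on the remaining rows (T: 8>1, M: 7>5, B: 8>5); eliminate P3.
For Country A, M strictly dominates T on the remaining columns (P2: 10>9); eliminate T.
For Country A, M strictly dominates B on the remaining columns (P2: 10>9); eliminate B.
Among the remaining strategies, none is strictly dominated by another pure strategy of the same player, so the elimination stops.
Surviving strategies — Country A: {M}; Country B: {P2}.

M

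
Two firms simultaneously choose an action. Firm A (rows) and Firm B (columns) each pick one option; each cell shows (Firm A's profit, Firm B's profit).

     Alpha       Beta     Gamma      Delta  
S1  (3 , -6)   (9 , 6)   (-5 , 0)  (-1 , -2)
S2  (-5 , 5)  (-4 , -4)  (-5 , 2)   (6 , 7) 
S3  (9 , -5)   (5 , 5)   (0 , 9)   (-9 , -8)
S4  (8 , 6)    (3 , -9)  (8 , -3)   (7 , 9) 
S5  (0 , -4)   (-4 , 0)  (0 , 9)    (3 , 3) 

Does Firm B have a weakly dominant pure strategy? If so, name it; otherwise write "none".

Alpha fails to dominate Beta at S1 (-6<6).
Beta fails to dominate Alpha at S2 (-4<5).
Gamma fails to dominate Alpha at S2 (2<5).
Delta fails to dominate Alpha at S3 (-8<-5).
No single strategy dominates all the others.

none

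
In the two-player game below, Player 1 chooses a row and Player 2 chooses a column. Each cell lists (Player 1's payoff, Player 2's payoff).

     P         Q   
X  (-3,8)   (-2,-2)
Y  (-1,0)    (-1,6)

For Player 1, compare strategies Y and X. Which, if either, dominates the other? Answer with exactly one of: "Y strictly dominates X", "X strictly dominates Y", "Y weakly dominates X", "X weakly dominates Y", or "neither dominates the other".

Compare Y to X across each choice by Player 2: P: -1>-3, Q: -1>-2.
Y gives a strictly higher payoff against each choice by Player 2, so Y strictly dominates X.

Y strictly dominates X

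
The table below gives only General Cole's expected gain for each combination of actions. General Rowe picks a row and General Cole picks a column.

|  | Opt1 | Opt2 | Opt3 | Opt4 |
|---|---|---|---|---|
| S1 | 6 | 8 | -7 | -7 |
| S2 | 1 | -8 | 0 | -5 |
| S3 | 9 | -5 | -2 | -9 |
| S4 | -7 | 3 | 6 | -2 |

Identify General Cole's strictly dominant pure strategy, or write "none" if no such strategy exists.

Opt1 fails to dominate Opt2 at S1 (6<8).
Opt2 fails to dominate Opt1 at S2 (-8<1).
Opt3 fails to dominate Opt1 at S1 (-7<6).
Opt4 fails to dominate Opt1 at S1 (-7<6).
No single strategy dominates all the others.

none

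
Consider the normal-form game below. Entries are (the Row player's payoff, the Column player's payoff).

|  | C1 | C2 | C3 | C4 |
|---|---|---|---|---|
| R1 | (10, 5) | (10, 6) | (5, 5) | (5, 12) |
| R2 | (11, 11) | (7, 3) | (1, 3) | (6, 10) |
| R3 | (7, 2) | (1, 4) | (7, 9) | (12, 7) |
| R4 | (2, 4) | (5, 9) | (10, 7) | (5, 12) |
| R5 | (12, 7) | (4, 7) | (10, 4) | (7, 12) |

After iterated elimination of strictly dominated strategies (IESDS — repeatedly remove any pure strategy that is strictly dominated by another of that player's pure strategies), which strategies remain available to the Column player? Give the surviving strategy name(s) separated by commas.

Column C2 is eliminated: C4 beats it against every remaining row (R1: 12>6, R2: 10>3, R3: 7>4, R4: 12>9, R5: 12>7).
Row R1 is eliminated: R5 beats it against every remaining column (C1: 12>10, C3: 10>5, C4: 7>5).
The Row player's strategy R2 is strictly dominated by R5 (C1: 12>11, C3: 10>1, C4: 7>6) and is removed.
Column C1 is eliminated: C4 beats it against every remaining row (R3: 7>2, R4: 12>4, R5: 12>7).
Among the remaining strategies, none is strictly dominated by another pure strategy of the same player, so the elimination stops.
Surviving strategies — the Row player: {R3, R4, R5}; the Column player: {C3, C4}.

C3, C4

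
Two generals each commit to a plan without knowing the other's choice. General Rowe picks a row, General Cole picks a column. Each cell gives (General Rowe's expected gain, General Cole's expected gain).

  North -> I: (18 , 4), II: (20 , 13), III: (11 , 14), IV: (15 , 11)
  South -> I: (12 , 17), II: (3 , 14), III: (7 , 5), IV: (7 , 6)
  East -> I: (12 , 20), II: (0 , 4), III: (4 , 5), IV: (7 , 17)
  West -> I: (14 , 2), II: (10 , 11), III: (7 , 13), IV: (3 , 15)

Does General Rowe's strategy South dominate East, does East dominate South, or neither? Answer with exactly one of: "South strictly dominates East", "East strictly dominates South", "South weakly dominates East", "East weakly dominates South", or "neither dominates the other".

Compare South to East across each choice by General Cole: I: 12=12, II: 3>0, III: 7>4, IV: 7=7.
South is at least as good everywhere and strictly better somewhere (tied only at I, IV), so South weakly but not strictly dominates East.

South weakly dominates East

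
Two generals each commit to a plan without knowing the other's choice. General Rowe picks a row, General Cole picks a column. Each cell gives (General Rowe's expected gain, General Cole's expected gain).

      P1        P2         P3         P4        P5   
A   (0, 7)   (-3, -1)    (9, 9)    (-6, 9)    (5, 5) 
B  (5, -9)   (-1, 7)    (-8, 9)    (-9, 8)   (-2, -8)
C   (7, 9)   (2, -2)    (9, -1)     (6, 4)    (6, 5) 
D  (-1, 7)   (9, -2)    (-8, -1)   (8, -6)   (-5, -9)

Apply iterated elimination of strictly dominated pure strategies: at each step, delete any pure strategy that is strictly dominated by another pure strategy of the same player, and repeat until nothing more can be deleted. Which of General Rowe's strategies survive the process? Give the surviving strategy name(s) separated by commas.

General Rowe's strategy B is strictly dominated by C (P1: 7>5, P2: 2>-1, P3: 9>-8, P4: 6>-9, P5: 6>-2) and is removed.
For General Cole, P1 strictly dominates P2 on the remaining rows (A: 7>-1, C: 9>-2, D: 7>-2); eliminate P2.
Column P5 is eliminated: P1 beats it against every remaining row (A: 7>5, C: 9>5, D: 7>-9).
Among the remaining strategies, none is strictly dominated by another pure strategy of the same player, so the elimination stops.
Surviving strategies — General Rowe: {A, C, D}; General Cole: {P1, P3, P4}.

A, C, D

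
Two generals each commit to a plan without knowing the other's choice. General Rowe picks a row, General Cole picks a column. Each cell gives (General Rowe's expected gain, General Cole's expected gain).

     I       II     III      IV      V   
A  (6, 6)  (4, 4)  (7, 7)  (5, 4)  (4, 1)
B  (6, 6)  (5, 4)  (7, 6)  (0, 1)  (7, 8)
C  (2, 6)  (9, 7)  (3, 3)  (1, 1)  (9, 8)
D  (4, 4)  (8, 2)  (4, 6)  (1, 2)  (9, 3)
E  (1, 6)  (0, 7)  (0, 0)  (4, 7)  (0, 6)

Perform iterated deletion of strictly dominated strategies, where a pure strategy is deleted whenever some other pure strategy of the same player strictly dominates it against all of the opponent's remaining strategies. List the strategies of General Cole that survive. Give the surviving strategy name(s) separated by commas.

For General Rowe, A strictly dominates E on the remaining columns (I: 6>1, II: 4>0, III: 7>0, IV: 5>4, V: 4>0); eliminate E.
For General Cole, I strictly dominates IV on the remaining rows (A: 6>4, B: 6>1, C: 6>1, D: 4>2); eliminate IV.
Among the remaining strategies, none is strictly dominated by another pure strategy of the same player, so the elimination stops.
Surviving strategies — General Rowe: {A, B, C, D}; General Cole: {I, II, III, V}.

I, II, III, V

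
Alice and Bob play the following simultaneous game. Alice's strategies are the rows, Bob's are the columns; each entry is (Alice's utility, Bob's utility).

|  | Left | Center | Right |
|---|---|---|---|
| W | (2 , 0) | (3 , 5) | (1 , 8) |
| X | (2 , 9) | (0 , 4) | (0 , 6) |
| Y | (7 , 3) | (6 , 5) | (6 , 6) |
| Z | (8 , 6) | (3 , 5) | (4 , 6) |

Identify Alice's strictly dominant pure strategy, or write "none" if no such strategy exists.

W fails to dominate X at Left (2=2).
X fails to dominate W at Left (2=2).
Y fails to dominate Z at Left (7<8).
Z fails to dominate W at Center (3=3).
No single strategy dominates all the others.

none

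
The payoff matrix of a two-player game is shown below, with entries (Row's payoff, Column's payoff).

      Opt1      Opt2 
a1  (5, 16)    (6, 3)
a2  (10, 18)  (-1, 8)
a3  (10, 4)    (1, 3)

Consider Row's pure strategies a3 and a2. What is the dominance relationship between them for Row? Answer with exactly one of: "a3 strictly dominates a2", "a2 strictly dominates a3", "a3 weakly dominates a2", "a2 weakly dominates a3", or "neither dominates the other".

a3's payoffs vs a2's, by Column's action — Opt1: 10=10, Opt2: 1>-1.
a3 is at least as good everywhere and strictly better somewhere (tied only at Opt1), so a3 weakly but not strictly dominates a2.

a3 weakly dominates a2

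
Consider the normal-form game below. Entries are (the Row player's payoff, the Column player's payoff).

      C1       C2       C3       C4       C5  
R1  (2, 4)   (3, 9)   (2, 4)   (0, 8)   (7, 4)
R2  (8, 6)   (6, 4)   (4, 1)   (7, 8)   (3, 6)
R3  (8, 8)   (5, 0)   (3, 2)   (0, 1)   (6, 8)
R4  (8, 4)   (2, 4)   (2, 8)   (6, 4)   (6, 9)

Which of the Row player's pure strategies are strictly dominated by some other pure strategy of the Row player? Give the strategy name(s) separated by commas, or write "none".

R1: no other strategy beats it everywhere (R2 at C5 (7>3); R3 at C4 (0=0); R4 at C2 (3>2)).
R2: no other strategy beats it everywhere (R1 at C1 (8>2); R3 at C1 (8=8); R4 at C1 (8=8)).
R3 is not dominated — it holds its own against R1 at C1 (8>2); R2 at C1 (8=8); R4 at C1 (8=8).
R4: no other strategy beats it everywhere (R1 at C1 (8>2); R2 at C1 (8=8); R3 at C1 (8=8)).

none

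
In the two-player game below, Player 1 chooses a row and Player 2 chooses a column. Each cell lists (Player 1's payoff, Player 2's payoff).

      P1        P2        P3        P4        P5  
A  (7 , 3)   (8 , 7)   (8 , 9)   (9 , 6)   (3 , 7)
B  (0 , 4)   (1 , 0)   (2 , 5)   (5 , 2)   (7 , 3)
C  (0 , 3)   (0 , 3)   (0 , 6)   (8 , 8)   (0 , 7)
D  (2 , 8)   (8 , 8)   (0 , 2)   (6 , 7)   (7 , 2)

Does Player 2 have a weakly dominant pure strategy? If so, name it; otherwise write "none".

P1 fails to dominate P2 at A (3<7).
P2 fails to dominate P1 at B (0<4).
P3 fails to dominate P1 at D (2<8).
P4 fails to dominate P1 at B (2<4).
P5 fails to dominate P1 at B (3<4).
No single strategy dominates all the others.

none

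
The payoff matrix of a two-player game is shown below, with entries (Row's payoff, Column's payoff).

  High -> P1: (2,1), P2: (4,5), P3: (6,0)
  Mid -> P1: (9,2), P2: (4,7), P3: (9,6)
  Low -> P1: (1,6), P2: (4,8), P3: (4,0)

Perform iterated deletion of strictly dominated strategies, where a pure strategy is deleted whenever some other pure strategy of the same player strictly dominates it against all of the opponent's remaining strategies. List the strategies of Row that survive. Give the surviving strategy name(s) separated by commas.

Column P1 is eliminated: P2 beats it against every remaining row (High: 5>1, Mid: 7>2, Low: 8>6).
For Column, P2 strictly dominates P3 on the remaining rows (High: 5>0, Mid: 7>6, Low: 8>0); eliminate P3.
Among the remaining strategies, none is strictly dominated by another pure strategy of the same player, so the elimination stops.
Surviving strategies — Row: {High, Mid, Low}; Column: {P2}.

High, Mid, Low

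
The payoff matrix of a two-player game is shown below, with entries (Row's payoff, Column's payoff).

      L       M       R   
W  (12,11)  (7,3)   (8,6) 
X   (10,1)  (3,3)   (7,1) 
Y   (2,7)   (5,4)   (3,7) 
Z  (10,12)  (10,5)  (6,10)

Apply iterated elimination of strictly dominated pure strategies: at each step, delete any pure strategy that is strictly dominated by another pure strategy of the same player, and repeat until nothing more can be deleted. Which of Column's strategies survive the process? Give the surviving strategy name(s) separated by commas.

For Row, W strictly dominates X on the remaining columns (L: 12>10, M: 7>3, R: 8>7); eliminate X.
For Row, W strictly dominates Y on the remaining columns (L: 12>2, M: 7>5, R: 8>3); eliminate Y.
For Column, L strictly dominates M on the remaining rows (W: 11>3, Z: 12>5); eliminate M.
Row's strategy Z is strictly dominated by W (L: 12>10, R: 8>6) and is removed.
Column's strategy R is strictly dominated by L (W: 11>6) and is removed.
Among the remaining strategies, none is strictly dominated by another pure strategy of the same player, so the elimination stops.
Surviving strategies — Row: {W}; Column: {L}.

L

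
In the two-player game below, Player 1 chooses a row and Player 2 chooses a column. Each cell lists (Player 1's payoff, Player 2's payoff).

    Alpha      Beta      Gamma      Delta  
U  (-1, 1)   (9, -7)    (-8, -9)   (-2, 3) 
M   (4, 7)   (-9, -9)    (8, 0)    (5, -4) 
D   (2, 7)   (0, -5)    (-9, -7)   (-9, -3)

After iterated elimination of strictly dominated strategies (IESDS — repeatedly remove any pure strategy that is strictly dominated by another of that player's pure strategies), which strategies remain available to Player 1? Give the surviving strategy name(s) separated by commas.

Column Beta is eliminated: Alpha beats it against every remaining row (U: 1>-7, M: 7>-9, D: 7>-5).
For Player 1, M strictly dominates U on the remaining columns (Alpha: 4>-1, Gamma: 8>-8, Delta: 5>-2); eliminate U.
Player 1's strategy D is strictly dominated by M (Alpha: 4>2, Gamma: 8>-9, Delta: 5>-9) and is removed.
Column Gamma is eliminated: Alpha beats it against every remaining row (M: 7>0).
Player 2's strategy Delta is strictly dominated by Alpha (M: 7>-4) and is removed.
Among the remaining strategies, none is strictly dominated by another pure strategy of the same player, so the elimination stops.
Surviving strategies — Player 1: {M}; Player 2: {Alpha}.

M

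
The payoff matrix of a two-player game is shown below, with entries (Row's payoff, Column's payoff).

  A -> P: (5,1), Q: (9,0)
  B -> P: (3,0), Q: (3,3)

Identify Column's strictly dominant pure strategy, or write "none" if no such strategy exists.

P fails to dominate Q at B (0<3).
Q fails to dominate P at A (0<1).
No single strategy dominates all the others.

none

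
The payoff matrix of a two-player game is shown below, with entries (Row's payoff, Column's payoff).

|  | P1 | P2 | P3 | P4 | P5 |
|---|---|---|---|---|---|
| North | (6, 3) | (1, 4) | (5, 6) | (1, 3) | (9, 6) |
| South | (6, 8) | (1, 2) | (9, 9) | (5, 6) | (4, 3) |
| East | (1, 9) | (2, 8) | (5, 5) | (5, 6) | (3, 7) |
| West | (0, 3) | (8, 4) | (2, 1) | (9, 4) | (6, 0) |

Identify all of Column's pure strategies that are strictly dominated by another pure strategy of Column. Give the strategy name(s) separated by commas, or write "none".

P1: no other strategy beats it everywhere (P2 at South (8>2); P3 at East (9>5); P4 at North (3=3); P5 at South (8>3)).
P2: no other strategy beats it everywhere (P1 at North (4>3); P3 at East (8>5); P4 at North (4>3); P5 at East (8>7)).
P3 is not dominated — it holds its own against P1 at North (6>3); P2 at North (6>4); P4 at North (6>3); P5 at North (6=6).
Nothing dominates P4: P1 at North (3=3); P2 at South (6>2); P3 at East (6>5); P5 at South (6>3).
P5: no other strategy beats it everywhere (P1 at North (6>3); P2 at North (6>4); P3 at North (6=6); P4 at North (6>3)).

none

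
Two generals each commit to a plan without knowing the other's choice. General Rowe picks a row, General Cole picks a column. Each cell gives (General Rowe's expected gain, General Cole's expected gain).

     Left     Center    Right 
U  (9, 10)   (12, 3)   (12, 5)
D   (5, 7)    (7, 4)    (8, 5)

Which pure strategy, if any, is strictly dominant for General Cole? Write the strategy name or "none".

Left vs Center: U: 10>3, D: 7>4.
Left vs Right: U: 10>5, D: 7>5.
Left strictly beats every other strategy against every opponent action, so it is strictly dominant.

Left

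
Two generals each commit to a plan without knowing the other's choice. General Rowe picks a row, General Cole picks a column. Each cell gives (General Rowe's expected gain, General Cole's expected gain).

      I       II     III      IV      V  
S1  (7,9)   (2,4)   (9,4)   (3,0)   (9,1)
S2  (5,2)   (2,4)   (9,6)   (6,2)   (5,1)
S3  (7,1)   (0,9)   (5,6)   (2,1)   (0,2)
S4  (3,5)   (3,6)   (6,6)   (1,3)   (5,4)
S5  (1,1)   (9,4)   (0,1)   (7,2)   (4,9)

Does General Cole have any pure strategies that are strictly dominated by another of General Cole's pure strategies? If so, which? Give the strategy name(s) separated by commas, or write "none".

Nothing dominates I: II at S1 (9>4); III at S1 (9>4); IV at S1 (9>0); V at S1 (9>1).
II: no other strategy beats it everywhere (I at S2 (4>2); III at S1 (4=4); IV at S1 (4>0); V at S1 (4>1)).
Nothing dominates III: I at S2 (6>2); II at S1 (4=4); IV at S1 (4>0); V at S1 (4>1).
IV is strictly dominated by II (S1: 4>0, S2: 4>2, S3: 9>1, S4: 6>3, S5: 4>2).
V: no other strategy beats it everywhere (I at S3 (2>1); II at S5 (9>4); III at S5 (9>1); IV at S1 (1>0)).

IV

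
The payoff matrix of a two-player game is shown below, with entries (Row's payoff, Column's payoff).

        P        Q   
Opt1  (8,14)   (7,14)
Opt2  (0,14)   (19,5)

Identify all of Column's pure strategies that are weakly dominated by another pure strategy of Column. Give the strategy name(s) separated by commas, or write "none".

Q

P: no other strategy beats it everywhere (Q at Opt2 (14>5)).
Q is weakly dominated by P (Opt1: 14=14, Opt2: 14>5).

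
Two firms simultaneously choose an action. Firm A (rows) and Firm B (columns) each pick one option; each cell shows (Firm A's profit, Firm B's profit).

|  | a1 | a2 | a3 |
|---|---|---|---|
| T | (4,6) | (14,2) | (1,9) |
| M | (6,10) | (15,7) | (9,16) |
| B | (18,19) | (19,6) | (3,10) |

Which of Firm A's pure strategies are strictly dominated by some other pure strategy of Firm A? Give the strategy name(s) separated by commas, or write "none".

T is strictly dominated by M (a1: 6>4, a2: 15>14, a3: 9>1).
M: no other strategy beats it everywhere (T at a1 (6>4); B at a3 (9>3)).
B is not dominated — it holds its own against T at a1 (18>4); M at a1 (18>6).

T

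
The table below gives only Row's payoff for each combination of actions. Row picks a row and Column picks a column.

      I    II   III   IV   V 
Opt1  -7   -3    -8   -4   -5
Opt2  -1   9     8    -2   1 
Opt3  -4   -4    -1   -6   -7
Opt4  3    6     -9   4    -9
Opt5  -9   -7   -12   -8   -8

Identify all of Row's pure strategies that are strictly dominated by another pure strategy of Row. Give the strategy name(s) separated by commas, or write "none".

Opt1: dominated, since Opt2 does at least as well everywhere (I: -1>-7, II: 9>-3, III: 8>-8, IV: -2>-4, V: 1>-5).
Opt2 is not dominated — it holds its own against Opt1 at I (-1>-7); Opt3 at I (-1>-4); Opt4 at II (9>6); Opt5 at I (-1>-9).
Opt3: dominated, since Opt2 does at least as well everywhere (I: -1>-4, II: 9>-4, III: 8>-1, IV: -2>-6, V: 1>-7).
Opt4: no other strategy beats it everywhere (Opt1 at I (3>-7); Opt2 at I (3>-1); Opt3 at I (3>-4); Opt5 at I (3>-9)).
Opt5: dominated, since Opt1 does at least as well everywhere (I: -7>-9, II: -3>-7, III: -8>-12, IV: -4>-8, V: -5>-8).

Opt1, Opt3, Opt5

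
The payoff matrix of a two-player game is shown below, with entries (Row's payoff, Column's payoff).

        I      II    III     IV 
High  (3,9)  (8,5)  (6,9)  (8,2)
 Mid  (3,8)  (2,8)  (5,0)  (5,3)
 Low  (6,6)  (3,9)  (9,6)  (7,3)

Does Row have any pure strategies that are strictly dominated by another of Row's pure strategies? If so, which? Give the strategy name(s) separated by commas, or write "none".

Mid

Nothing dominates High: Mid at I (3=3); Low at II (8>3).
Mid is strictly dominated by Low (I: 6>3, II: 3>2, III: 9>5, IV: 7>5).
Low is not dominated — it holds its own against High at I (6>3); Mid at I (6>3).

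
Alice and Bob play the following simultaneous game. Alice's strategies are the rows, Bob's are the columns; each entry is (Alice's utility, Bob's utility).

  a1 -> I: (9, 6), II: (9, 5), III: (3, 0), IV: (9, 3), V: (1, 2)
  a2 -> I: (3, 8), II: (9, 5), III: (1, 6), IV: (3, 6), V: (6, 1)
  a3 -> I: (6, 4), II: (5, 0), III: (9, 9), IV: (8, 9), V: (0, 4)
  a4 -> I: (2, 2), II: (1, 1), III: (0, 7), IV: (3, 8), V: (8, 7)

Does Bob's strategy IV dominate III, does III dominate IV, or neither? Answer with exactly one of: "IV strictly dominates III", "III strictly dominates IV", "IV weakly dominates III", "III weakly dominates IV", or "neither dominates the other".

IV's payoffs vs III's, by Alice's action — a1: 3>0, a2: 6=6, a3: 9=9, a4: 8>7.
IV is at least as good everywhere and strictly better somewhere (tied only at a2, a3), so IV weakly but not strictly dominates III.

IV weakly dominates III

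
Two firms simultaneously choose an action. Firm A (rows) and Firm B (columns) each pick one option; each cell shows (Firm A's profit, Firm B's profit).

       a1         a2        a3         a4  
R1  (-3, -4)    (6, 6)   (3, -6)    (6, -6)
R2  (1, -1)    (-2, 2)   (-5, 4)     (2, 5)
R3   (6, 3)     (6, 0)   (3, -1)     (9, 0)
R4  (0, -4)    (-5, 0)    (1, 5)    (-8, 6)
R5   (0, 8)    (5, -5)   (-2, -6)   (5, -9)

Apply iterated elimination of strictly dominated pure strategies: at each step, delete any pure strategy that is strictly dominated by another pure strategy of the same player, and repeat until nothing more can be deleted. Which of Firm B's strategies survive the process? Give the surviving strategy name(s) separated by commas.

For Firm A, R3 strictly dominates R2 on the remaining columns (a1: 6>1, a2: 6>-2, a3: 3>-5, a4: 9>2); eliminate R2.
For Firm A, R3 strictly dominates R4 on the remaining columns (a1: 6>0, a2: 6>-5, a3: 3>1, a4: 9>-8); eliminate R4.
For Firm A, R3 strictly dominates R5 on the remaining columns (a1: 6>0, a2: 6>5, a3: 3>-2, a4: 9>5); eliminate R5.
Firm B's strategy a3 is strictly dominated by a1 (R1: -4>-6, R3: 3>-1) and is removed.
Firm B's strategy a4 is strictly dominated by a1 (R1: -4>-6, R3: 3>0) and is removed.
Among the remaining strategies, none is strictly dominated by another pure strategy of the same player, so the elimination stops.
Surviving strategies — Firm A: {R1, R3}; Firm B: {a1, a2}.

a1, a2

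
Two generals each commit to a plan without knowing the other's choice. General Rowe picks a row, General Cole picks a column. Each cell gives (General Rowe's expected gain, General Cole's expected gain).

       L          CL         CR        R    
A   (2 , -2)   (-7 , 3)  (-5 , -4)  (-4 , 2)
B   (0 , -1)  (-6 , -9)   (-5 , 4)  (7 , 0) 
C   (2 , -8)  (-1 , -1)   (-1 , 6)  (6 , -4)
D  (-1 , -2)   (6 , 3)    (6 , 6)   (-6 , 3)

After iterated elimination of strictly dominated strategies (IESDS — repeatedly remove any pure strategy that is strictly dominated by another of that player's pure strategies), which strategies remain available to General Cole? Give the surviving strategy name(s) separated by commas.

CR

General Cole's strategy L is strictly dominated by R (A: 2>-2, B: 0>-1, C: -4>-8, D: 3>-2) and is removed.
For General Rowe, C strictly dominates A on the remaining columns (CL: -1>-7, CR: -1>-5, R: 6>-4); eliminate A.
Column CL is eliminated: CR beats it against every remaining row (B: 4>-9, C: 6>-1, D: 6>3).
Column R is eliminated: CR beats it against every remaining row (B: 4>0, C: 6>-4, D: 6>3).
Row B is eliminated: C beats it against every remaining column (CR: -1>-5).
General Rowe's strategy C is strictly dominated by D (CR: 6>-1) and is removed.
Among the remaining strategies, none is strictly dominated by another pure strategy of the same player, so the elimination stops.
Surviving strategies — General Rowe: {D}; General Cole: {CR}.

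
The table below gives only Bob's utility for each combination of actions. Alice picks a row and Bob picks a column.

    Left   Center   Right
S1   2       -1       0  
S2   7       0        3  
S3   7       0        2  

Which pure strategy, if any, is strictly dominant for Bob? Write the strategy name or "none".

Left vs Center: S1: 2>-1, S2: 7>0, S3: 7>0.
Left vs Right: S1: 2>0, S2: 7>3, S3: 7>2.
Left strictly beats every other strategy against every opponent action, so it is strictly dominant.

Left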